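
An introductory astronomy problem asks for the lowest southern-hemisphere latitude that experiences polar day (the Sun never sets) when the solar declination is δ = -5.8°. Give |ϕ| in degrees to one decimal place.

Polar day requires cos h₀ = −tan ϕ tan δ ≤ −1, i.e. tan ϕ tan δ ≥ 1.
The boundary is |tan ϕ| · |tan δ| = 1, so |ϕ| = 90° − |δ| = 90° − 5.8° = 84.2° in the southern hemisphere.

|ϕ| = 84.2°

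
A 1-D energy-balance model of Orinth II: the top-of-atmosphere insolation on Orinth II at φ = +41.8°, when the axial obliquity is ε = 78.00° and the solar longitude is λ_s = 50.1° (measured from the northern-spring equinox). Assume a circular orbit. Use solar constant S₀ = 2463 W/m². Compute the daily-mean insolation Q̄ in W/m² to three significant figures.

Q̄ ≈ 1.23e+03 W/m²

Solar declination: sin δ = sin ε · sin λ_s = sin 78.00° × sin 50.1° = 0.75040, so δ = +48.625°.
cos H₀ = −tan(+41.8°) tan(+48.625°) = -1.0151 ≤ −1 ⇒ polar day, H₀ = π.
Bracket: H₀ sin φ sin δ + cos φ cos δ sin H₀ = 3.1416×0.66653×0.75040 + 0.74548×0.66098×0.00000 = 1.571316 + 0.000000 = 1.571316.
Q̄ = (S₀/π) × [bracket] = (2463/π) × 1.571316 = 1232 W/m².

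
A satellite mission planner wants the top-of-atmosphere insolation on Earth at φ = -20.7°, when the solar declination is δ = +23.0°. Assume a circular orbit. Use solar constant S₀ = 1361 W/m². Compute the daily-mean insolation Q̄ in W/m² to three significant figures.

cos H₀ = −tan(-20.7°) tan(+23.000°) = 0.1604, H₀ = 1.4097 rad.
Bracket: H₀ sin φ sin δ + cos φ cos δ sin H₀ = 1.4097×-0.35347×0.39073 + 0.93544×0.92050×0.98705 = -0.194696 + 0.849922 = 0.655226.
Q̄ = (S₀/π) × [bracket] = (1361/π) × 0.655226 = 283.9 W/m².

Q̄ ≈ 284 W/m²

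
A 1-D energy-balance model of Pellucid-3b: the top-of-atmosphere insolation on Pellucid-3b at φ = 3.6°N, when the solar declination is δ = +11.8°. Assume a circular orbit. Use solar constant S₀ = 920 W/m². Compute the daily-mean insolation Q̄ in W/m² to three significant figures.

Q̄ ≈ 292 W/m²

cos H₀ = −tan(+3.6°) tan(+11.800°) = -0.0131, H₀ = 1.5839 rad.
Bracket: H₀ sin φ sin δ + cos φ cos δ sin H₀ = 1.5839×0.06279×0.20450 + 0.99803×0.97887×0.99991 = 0.020338 + 0.976854 = 0.997192.
Q̄ = (S₀/π) × [bracket] = (920/π) × 0.997192 = 292.0 W/m².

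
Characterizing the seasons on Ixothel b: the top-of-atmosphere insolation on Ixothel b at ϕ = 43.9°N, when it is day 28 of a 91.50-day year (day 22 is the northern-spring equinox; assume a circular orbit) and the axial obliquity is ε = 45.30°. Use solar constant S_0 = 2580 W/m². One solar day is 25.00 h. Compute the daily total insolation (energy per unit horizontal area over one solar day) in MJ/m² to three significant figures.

Solar longitude: L_s = 360° × (28 − 22)/91.50 = 23.607°.
sin δ = sin 45.30° × sin 23.607° = 0.28464, so δ = +16.537°.
cos h₀ = −tan(+43.9°) tan(+16.537°) = -0.2857, h₀ = 1.8606 rad.
Bracket: h₀ sin ϕ sin δ + cos ϕ cos δ sin h₀ = 1.8606×0.69340×0.28464 + 0.72055×0.95863×0.95831 = 0.367225 + 0.661944 = 1.029169.
Q̄ = (S_0/π) × [bracket] = (2580/π) × 1.029169 = 845.19 W/m².
Daily total = Q̄ × 25.00 h × 3600 s/h = 845.19 × 25.00 × 3600 / 10⁶ = 76.07 MJ/m².

76.1 MJ/m²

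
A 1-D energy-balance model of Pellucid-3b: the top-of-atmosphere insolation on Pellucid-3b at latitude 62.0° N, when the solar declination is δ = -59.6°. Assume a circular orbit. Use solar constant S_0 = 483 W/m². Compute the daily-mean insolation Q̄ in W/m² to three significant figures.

cos h₀ = −tan(+62.0°) tan(-59.600°) = 3.2056 ≥ 1 ⇒ polar night, h₀ = 0 and Q̄ = 0.

Q̄ ≈ 0.00 W/m²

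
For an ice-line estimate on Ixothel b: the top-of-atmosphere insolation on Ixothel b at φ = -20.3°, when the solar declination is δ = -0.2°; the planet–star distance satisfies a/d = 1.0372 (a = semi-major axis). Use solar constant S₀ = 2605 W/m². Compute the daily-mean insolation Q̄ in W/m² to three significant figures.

Q̄ ≈ 838 W/m²

cos H₀ = −tan(-20.3°) tan(-0.200°) = -0.0013, H₀ = 1.5721 rad.
Bracket: H₀ sin φ sin δ + cos φ cos δ sin H₀ = 1.5721×-0.34694×-0.00349 + 0.93789×0.99999×1.00000 = 0.001904 + 0.937881 = 0.939785.
Inverse-square distance factor (a/d)² = 1.0372² = 1.075784.
Q̄ = (S₀/π) × 1.075784 × [bracket] = (2605/π) × 1.075784 × 0.939785 = 838.3 W/m².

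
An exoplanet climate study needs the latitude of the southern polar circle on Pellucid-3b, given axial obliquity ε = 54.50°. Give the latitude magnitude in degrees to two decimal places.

35.50°

The polar circle is the lowest latitude that experiences at least one full rotation of continuous darkness at the northern-summer solstice; it lies at |φ| = 90° − ε = 90° − 54.50° = 35.50°.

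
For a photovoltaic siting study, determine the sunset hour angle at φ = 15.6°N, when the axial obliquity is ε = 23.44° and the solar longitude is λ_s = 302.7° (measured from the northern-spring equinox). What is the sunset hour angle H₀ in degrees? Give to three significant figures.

H₀ = 84.3°

Solar declination: sin δ = sin ε · sin λ_s = sin 23.44° × sin 302.7° = -0.33474, so δ = -19.557°.
cos H₀ = −tan φ · tan δ = −tan(+15.6°) × tan(-19.557°) = 0.0992, so H₀ = 1.4714 rad = 84.31°.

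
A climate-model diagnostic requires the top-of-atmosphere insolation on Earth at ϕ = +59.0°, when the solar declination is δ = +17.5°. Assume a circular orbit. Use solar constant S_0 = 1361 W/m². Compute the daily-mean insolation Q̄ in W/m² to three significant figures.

Q̄ ≈ 418 W/m²

cos h₀ = −tan(+59.0°) tan(+17.500°) = -0.5247, h₀ = 2.1232 rad.
Bracket: h₀ sin ϕ sin δ + cos ϕ cos δ sin h₀ = 2.1232×0.85717×0.30071 + 0.51504×0.95372×0.85126 = 0.547275 + 0.418142 = 0.965417.
Q̄ = (S_0/π) × [bracket] = (1361/π) × 0.965417 = 418.2 W/m².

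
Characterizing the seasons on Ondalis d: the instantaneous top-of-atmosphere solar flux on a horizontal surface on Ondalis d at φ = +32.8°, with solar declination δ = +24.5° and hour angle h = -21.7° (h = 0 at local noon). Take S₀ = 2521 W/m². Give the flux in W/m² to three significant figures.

2.36e+03 W/m²

cos θ_z = sin φ sin δ + cos φ cos δ cos h = 0.224643 + 0.710678 = 0.935321.
Flux = S₀ · cos θ_z = 2521 × 0.935321 = 2358 W/m².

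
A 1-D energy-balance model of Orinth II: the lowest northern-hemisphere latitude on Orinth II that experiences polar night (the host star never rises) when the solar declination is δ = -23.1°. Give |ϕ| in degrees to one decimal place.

|ϕ| = 66.9°

Polar night requires cos h₀ = −tan ϕ tan δ ≥ 1, i.e. tan ϕ tan δ ≤ −1.
The boundary is |tan ϕ| · |tan δ| = 1, so |ϕ| = 90° − |δ| = 90° − 23.1° = 66.9° in the northern hemisphere.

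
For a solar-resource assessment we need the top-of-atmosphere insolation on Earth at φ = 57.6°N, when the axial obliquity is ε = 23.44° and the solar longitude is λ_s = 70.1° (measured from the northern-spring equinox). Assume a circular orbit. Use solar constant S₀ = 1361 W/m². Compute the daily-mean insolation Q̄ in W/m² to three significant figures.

Q̄ ≈ 475 W/m²

Solar declination: sin δ = sin ε · sin λ_s = sin 23.44° × sin 70.1° = 0.37404, so δ = +21.965°.
cos H₀ = −tan(+57.6°) tan(+21.965°) = -0.6355, H₀ = 2.2595 rad.
Bracket: H₀ sin φ sin δ + cos φ cos δ sin H₀ = 2.2595×0.84433×0.37404 + 0.53583×0.92741×0.77209 = 0.713580 + 0.383678 = 1.097258.
Q̄ = (S₀/π) × [bracket] = (1361/π) × 1.097258 = 475.4 W/m².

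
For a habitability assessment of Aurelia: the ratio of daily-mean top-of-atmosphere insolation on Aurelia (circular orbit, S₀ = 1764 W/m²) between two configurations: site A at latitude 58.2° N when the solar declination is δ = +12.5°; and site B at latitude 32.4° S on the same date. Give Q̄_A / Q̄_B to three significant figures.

— Configuration A (φ=+58.2°):
cos H₀ = −tan(+58.2°) tan(+12.500°) = -0.3576, H₀ = 1.9364 rad.
Bracket: H₀ sin φ sin δ + cos φ cos δ sin H₀ = 1.9364×0.84989×0.21644 + 0.52696×0.97630×0.93389 = 0.356201 + 0.480459 = 0.836660.
Q̄ = (S₀/π) × [bracket] = (1764/π) × 0.836660 = 469.78 W/m².
— Configuration B (φ=-32.4°):
cos H₀ = −tan(-32.4°) tan(+12.500°) = 0.1407, H₀ = 1.4296 rad.
Bracket: H₀ sin φ sin δ + cos φ cos δ sin H₀ = 1.4296×-0.53583×0.21644 + 0.84433×0.97630×0.99005 = -0.165798 + 0.816117 = 0.650319.
Q̄ = (S₀/π) × [bracket] = (1764/π) × 0.650319 = 365.15 W/m².
Ratio Q̄_A / Q̄_B = 469.78 / 365.15 = 1.287.

Q̄_A / Q̄_B ≈ 1.29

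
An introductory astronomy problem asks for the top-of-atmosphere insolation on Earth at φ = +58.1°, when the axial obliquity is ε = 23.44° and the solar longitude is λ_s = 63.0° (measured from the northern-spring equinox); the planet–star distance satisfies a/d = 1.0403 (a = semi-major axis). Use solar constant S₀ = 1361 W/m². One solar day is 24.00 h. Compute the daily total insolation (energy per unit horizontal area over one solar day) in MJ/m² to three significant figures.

Solar declination: sin δ = sin ε · sin λ_s = sin 23.44° × sin 63.0° = 0.35443, so δ = +20.759°.
cos H₀ = −tan(+58.1°) tan(+20.759°) = -0.6090, H₀ = 2.2255 rad.
Bracket: H₀ sin φ sin δ + cos φ cos δ sin H₀ = 2.2255×0.84897×0.35443 + 0.52844×0.93508×0.79321 = 0.669654 + 0.391952 = 1.061606.
Inverse-square distance factor (a/d)² = 1.0403² = 1.082224.
Q̄ = (S₀/π) × 1.082224 × [bracket] = (1361/π) × 1.082224 × 1.061606 = 497.72 W/m².
Daily total = Q̄ × 24.00 h × 3600 s/h = 497.72 × 24.00 × 3600 / 10⁶ = 43.00 MJ/m².

43.0 MJ/m²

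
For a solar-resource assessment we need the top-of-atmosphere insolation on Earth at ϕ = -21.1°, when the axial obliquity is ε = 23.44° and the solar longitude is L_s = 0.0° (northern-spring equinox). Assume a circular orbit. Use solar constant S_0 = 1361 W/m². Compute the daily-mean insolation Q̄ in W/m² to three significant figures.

Q̄ ≈ 404 W/m²

Solar declination: sin δ = sin ε · sin L_s = sin 23.44° × sin 0.0° = 0.00000, so δ = +0.000°.
cos h₀ = −tan(-21.1°) tan(+0.000°) = 0.0000, h₀ = 1.5708 rad.
Bracket: h₀ sin ϕ sin δ + cos ϕ cos δ sin h₀ = 1.5708×-0.36000×0.00000 + 0.93295×1.00000×1.00000 = -0.000000 + 0.932950 = 0.932950.
Q̄ = (S_0/π) × [bracket] = (1361/π) × 0.932950 = 404.2 W/m².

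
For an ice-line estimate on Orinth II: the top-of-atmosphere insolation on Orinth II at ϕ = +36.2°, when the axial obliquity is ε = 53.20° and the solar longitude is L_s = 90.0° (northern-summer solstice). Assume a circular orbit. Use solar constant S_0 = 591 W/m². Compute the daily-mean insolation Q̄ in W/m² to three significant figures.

Q̄ ≈ 280 W/m²

Solar declination: sin δ = sin ε · sin L_s = sin 53.20° × sin 90.0° = 0.80073, so δ = +53.200°.
cos h₀ = −tan(+36.2°) tan(+53.200°) = -0.9783, h₀ = 2.9331 rad.
Bracket: h₀ sin ϕ sin δ + cos ϕ cos δ sin h₀ = 2.9331×0.59061×0.80073 + 0.80696×0.59902×0.20702 = 1.387119 + 0.100070 = 1.487189.
Q̄ = (S_0/π) × [bracket] = (591/π) × 1.487189 = 279.8 W/m².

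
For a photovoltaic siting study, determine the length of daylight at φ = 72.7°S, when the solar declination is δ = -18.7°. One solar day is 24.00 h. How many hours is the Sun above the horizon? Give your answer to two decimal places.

24.00 h

Sunrise equation: cos H₀ = −tan φ · tan δ = -1.0867 ≤ −1, so the Sun never sets (polar day) and H₀ = π.
Daylight = 2H₀/(2π) × 24.00 h = (3.1416/π) × 24.00 = 24.00 h.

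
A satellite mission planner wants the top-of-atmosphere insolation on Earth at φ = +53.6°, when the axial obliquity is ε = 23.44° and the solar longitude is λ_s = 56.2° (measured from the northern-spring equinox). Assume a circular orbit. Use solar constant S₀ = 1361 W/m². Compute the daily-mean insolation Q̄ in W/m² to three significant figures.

Solar declination: sin δ = sin ε · sin λ_s = sin 23.44° × sin 56.2° = 0.33056, so δ = +19.303°.
cos H₀ = −tan(+53.6°) tan(+19.303°) = -0.4751, H₀ = 2.0658 rad.
Bracket: H₀ sin φ sin δ + cos φ cos δ sin H₀ = 2.0658×0.80489×0.33056 + 0.59342×0.94379×0.87995 = 0.549636 + 0.492828 = 1.042464.
Q̄ = (S₀/π) × [bracket] = (1361/π) × 1.042464 = 451.6 W/m².

Q̄ ≈ 452 W/m²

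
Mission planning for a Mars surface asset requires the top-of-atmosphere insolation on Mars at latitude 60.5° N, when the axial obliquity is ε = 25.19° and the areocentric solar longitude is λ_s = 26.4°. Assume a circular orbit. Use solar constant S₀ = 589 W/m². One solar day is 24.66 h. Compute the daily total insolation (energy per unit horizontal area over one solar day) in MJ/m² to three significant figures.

12.8 MJ/m²

sin δ = sin 25.19° × sin 26.4° = 0.18925, so δ = +10.909°.
cos H₀ = −tan(+60.5°) tan(+10.909°) = -0.3406, H₀ = 1.9184 rad.
Bracket: H₀ sin φ sin δ + cos φ cos δ sin H₀ = 1.9184×0.87036×0.18925 + 0.49242×0.98193×0.94019 = 0.315990 + 0.454603 = 0.770593.
Q̄ = (S₀/π) × [bracket] = (589/π) × 0.770593 = 144.47 W/m².
Daily total = Q̄ × 24.66 h × 3600 s/h = 144.47 × 24.66 × 3600 / 10⁶ = 12.83 MJ/m².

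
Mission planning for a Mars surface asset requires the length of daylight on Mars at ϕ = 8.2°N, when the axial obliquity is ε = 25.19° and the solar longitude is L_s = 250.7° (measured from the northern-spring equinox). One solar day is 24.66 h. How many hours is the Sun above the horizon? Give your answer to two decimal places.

Solar declination: sin δ = sin ε · sin L_s = sin 25.19° × sin 250.7° = -0.40170, so δ = -23.685°.
cos h₀ = −tan ϕ · tan δ = −tan(+8.2°) × tan(-23.685°) = 0.0632, so h₀ = 1.5075 rad = 86.38°.
Daylight = 2h₀/(2π) × 24.66 h = (1.5075/π) × 24.66 = 11.83 h.

11.83 h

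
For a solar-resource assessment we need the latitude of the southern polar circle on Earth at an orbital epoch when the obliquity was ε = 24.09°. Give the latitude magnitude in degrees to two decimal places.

65.91°

The polar circle is the lowest latitude that experiences at least one full rotation of continuous darkness at the northern-summer solstice; it lies at |φ| = 90° − ε = 90° − 24.09° = 65.91°.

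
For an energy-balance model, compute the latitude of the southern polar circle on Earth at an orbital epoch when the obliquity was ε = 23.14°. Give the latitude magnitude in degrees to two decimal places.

66.86°

The polar circle is the lowest latitude that experiences at least one full rotation of continuous darkness at the northern-summer solstice; it lies at |φ| = 90° − ε = 90° − 23.14° = 66.86°.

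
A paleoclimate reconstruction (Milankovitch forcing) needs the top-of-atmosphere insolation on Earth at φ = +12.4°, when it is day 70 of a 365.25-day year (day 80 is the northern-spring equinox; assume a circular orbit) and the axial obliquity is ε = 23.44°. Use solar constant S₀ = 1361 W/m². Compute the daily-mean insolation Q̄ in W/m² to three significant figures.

Q̄ ≈ 412 W/m²

Solar longitude: λ_s = 360° × (70 − 80)/365.25 = -9.856°, i.e. -9.856° + 360° = 350.144°.
sin δ = sin 23.44° × sin 350.144° = -0.06809, so δ = -3.904°.
cos H₀ = −tan(+12.4°) tan(-3.904°) = 0.0150, H₀ = 1.5558 rad.
Bracket: H₀ sin φ sin δ + cos φ cos δ sin H₀ = 1.5558×0.21474×-0.06809 + 0.97667×0.99768×0.99989 = -0.022748 + 0.974297 = 0.951549.
Q̄ = (S₀/π) × [bracket] = (1361/π) × 0.951549 = 412.2 W/m².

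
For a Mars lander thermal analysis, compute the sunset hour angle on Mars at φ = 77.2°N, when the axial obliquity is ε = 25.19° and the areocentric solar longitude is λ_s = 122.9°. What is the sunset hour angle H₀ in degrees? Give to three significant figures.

sin δ = sin 25.19° × sin 122.9° = 0.35736, so δ = +20.938°.
Sunrise equation: cos H₀ = −tan φ · tan δ = -1.6841 ≤ −1, so the Sun never sets (polar day) and H₀ = π.

H₀ = 180°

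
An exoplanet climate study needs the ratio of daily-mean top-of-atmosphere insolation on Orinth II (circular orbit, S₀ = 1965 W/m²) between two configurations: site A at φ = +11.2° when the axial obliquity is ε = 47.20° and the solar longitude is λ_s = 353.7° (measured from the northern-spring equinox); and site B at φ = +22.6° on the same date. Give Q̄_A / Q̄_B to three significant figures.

— Configuration A (φ=+11.2°):
Solar declination: sin δ = sin ε · sin λ_s = sin 47.20° × sin 353.7° = -0.08052, so δ = -4.618°.
cos H₀ = −tan(+11.2°) tan(-4.618°) = 0.0160, H₀ = 1.5548 rad.
Bracket: H₀ sin φ sin δ + cos φ cos δ sin H₀ = 1.5548×0.19423×-0.08052 + 0.98096×0.99675×0.99987 = -0.024316 + 0.977645 = 0.953329.
Q̄ = (S₀/π) × [bracket] = (1965/π) × 0.953329 = 596.29 W/m².
— Configuration B (φ=+22.6°):
cos H₀ = −tan(+22.6°) tan(-4.618°) = 0.0336, H₀ = 1.5372 rad.
Bracket: H₀ sin φ sin δ + cos φ cos δ sin H₀ = 1.5372×0.38430×-0.08052 + 0.92321×0.99675×0.99943 = -0.047567 + 0.919685 = 0.872118.
Q̄ = (S₀/π) × [bracket] = (1965/π) × 0.872118 = 545.49 W/m².
Ratio Q̄_A / Q̄_B = 596.29 / 545.49 = 1.093.

Q̄_A / Q̄_B ≈ 1.09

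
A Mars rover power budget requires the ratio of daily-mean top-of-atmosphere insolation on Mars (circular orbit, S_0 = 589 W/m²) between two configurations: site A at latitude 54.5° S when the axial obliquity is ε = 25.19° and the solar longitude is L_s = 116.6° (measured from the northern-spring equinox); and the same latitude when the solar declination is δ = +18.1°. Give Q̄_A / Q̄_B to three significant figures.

— Configuration A (ϕ=-54.5°):
Solar declination: sin δ = sin ε · sin L_s = sin 25.19° × sin 116.6° = 0.38057, so δ = +22.369°.
cos h₀ = −tan(-54.5°) tan(+22.369°) = 0.5770, h₀ = 0.9558 rad.
Bracket: h₀ sin ϕ sin δ + cos ϕ cos δ sin h₀ = 0.9558×-0.81412×0.38057 + 0.58070×0.92475×0.81678 = -0.296135 + 0.438613 = 0.142478.
Q̄ = (S_0/π) × [bracket] = (589/π) × 0.142478 = 26.712 W/m².
— Configuration B (ϕ=-54.5°):
cos h₀ = −tan(-54.5°) tan(+18.100°) = 0.4582, h₀ = 1.0948 rad.
Bracket: h₀ sin ϕ sin δ + cos ϕ cos δ sin h₀ = 1.0948×-0.81412×0.31068 + 0.58070×0.95052×0.88884 = -0.276909 + 0.490610 = 0.213701.
Q̄ = (S_0/π) × [bracket] = (589/π) × 0.213701 = 40.066 W/m².
Ratio Q̄_A / Q̄_B = 26.712 / 40.066 = 0.6667.

Q̄_A / Q̄_B ≈ 0.667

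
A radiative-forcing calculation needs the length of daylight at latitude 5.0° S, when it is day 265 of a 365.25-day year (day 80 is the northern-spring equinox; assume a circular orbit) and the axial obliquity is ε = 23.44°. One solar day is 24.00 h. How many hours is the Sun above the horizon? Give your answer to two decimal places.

Solar longitude: λ_s = 360° × (265 − 80)/365.25 = 182.341°.
sin δ = sin 23.44° × sin 182.341° = -0.01625, so δ = -0.931°.
cos H₀ = −tan φ · tan δ = −tan(-5.0°) × tan(-0.931°) = -0.0014, so H₀ = 1.5722 rad = 90.08°.
Daylight = 2H₀/(2π) × 24.00 h = (1.5722/π) × 24.00 = 12.01 h.

12.01 h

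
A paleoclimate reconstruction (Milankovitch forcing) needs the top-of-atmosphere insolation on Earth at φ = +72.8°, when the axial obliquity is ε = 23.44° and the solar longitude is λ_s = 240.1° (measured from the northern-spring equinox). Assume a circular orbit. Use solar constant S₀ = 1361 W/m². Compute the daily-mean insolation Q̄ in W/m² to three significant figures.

Q̄ ≈ 0.00 W/m²

Solar declination: sin δ = sin ε · sin λ_s = sin 23.44° × sin 240.1° = -0.34484, so δ = -20.172°.
cos H₀ = −tan(+72.8°) tan(-20.172°) = 1.1868 ≥ 1 ⇒ polar night, H₀ = 0 and Q̄ = 0.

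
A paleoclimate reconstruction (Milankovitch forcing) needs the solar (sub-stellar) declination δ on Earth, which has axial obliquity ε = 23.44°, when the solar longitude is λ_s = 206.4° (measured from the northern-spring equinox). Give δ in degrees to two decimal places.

sin δ = sin ε · sin λ_s = sin 23.44° × sin 206.4° = -0.176871.
δ = arcsin(-0.176871) = -10.19°.

δ = -10.19°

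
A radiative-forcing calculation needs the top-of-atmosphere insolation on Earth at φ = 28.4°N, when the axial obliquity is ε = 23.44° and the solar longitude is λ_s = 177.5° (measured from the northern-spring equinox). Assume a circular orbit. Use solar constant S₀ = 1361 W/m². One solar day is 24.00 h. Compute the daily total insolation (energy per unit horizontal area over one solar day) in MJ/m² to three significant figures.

Solar declination: sin δ = sin ε · sin λ_s = sin 23.44° × sin 177.5° = 0.01735, so δ = +0.994°.
cos H₀ = −tan(+28.4°) tan(+0.994°) = -0.0094, H₀ = 1.5802 rad.
Bracket: H₀ sin φ sin δ + cos φ cos δ sin H₀ = 1.5802×0.47562×0.01735 + 0.87965×0.99985×0.99996 = 0.013040 + 0.879483 = 0.892523.
Q̄ = (S₀/π) × [bracket] = (1361/π) × 0.892523 = 386.66 W/m².
Daily total = Q̄ × 24.00 h × 3600 s/h = 386.66 × 24.00 × 3600 / 10⁶ = 33.41 MJ/m².

33.4 MJ/m²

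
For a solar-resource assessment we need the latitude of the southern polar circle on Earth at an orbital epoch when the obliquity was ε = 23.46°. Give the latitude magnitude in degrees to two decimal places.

The polar circle is the lowest latitude that experiences at least one full rotation of continuous darkness at the northern-summer solstice; it lies at |φ| = 90° − ε = 90° − 23.46° = 66.54°.

66.54°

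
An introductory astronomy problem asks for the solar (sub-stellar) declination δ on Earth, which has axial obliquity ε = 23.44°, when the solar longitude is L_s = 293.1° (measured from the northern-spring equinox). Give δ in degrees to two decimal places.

sin δ = sin ε · sin L_s = sin 23.44° × sin 293.1° = -0.365894.
δ = arcsin(-0.365894) = -21.46°.

δ = -21.46°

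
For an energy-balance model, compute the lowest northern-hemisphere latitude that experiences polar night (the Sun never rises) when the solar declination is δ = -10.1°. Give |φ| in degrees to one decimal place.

|φ| = 79.9°

Polar night requires cos H₀ = −tan φ tan δ ≥ 1, i.e. tan φ tan δ ≤ −1.
The boundary is |tan φ| · |tan δ| = 1, so |φ| = 90° − |δ| = 90° − 10.1° = 79.9° in the northern hemisphere.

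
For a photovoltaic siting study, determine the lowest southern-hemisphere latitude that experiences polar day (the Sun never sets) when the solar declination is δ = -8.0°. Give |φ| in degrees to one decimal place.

Polar day requires cos H₀ = −tan φ tan δ ≤ −1, i.e. tan φ tan δ ≥ 1.
The boundary is |tan φ| · |tan δ| = 1, so |φ| = 90° − |δ| = 90° − 8.0° = 82.0° in the southern hemisphere.

|φ| = 82.0°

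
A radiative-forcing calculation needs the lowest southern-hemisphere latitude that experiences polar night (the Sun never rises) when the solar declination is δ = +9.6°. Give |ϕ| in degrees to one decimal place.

|ϕ| = 80.4°

Polar night requires cos h₀ = −tan ϕ tan δ ≥ 1, i.e. tan ϕ tan δ ≤ −1.
The boundary is |tan ϕ| · |tan δ| = 1, so |ϕ| = 90° − |δ| = 90° − 9.6° = 80.4° in the southern hemisphere.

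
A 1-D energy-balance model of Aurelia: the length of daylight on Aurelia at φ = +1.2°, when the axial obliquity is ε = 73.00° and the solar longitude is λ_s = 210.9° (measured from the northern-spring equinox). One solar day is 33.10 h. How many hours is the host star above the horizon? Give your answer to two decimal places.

Solar declination: sin δ = sin ε · sin λ_s = sin 73.00° × sin 210.9° = -0.49110, so δ = -29.413°.
cos H₀ = −tan φ · tan δ = −tan(+1.2°) × tan(-29.413°) = 0.0118, so H₀ = 1.5590 rad = 89.32°.
Daylight = 2H₀/(2π) × 33.10 h = (1.5590/π) × 33.10 = 16.43 h.

16.43 h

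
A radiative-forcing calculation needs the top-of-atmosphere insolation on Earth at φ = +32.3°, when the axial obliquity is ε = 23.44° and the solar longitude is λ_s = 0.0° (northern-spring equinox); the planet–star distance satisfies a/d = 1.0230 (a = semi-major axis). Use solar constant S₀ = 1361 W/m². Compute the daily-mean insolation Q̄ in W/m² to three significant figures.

Q̄ ≈ 383 W/m²

Solar declination: sin δ = sin ε · sin λ_s = sin 23.44° × sin 0.0° = 0.00000, so δ = +0.000°.
cos H₀ = −tan(+32.3°) tan(+0.000°) = -0.0000, H₀ = 1.5708 rad.
Bracket: H₀ sin φ sin δ + cos φ cos δ sin H₀ = 1.5708×0.53435×0.00000 + 0.84526×1.00000×1.00000 = 0.000000 + 0.845260 = 0.845260.
Inverse-square distance factor (a/d)² = 1.0230² = 1.046529.
Q̄ = (S₀/π) × 1.046529 × [bracket] = (1361/π) × 1.046529 × 0.845260 = 383.2 W/m².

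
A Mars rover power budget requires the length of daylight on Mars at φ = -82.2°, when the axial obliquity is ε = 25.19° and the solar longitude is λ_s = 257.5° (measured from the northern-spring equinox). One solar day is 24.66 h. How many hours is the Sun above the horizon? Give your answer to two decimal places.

24.66 h

Solar declination: sin δ = sin ε · sin λ_s = sin 25.19° × sin 257.5° = -0.41553, so δ = -24.553°.
Sunrise equation: cos H₀ = −tan φ · tan δ = -3.3350 ≤ −1, so the Sun never sets (polar day) and H₀ = π.
Daylight = 2H₀/(2π) × 24.66 h = (3.1416/π) × 24.66 = 24.66 h.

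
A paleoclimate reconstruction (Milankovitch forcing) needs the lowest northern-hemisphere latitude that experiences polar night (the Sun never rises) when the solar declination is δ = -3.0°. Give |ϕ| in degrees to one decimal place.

|ϕ| = 87.0°

Polar night requires cos h₀ = −tan ϕ tan δ ≥ 1, i.e. tan ϕ tan δ ≤ −1.
The boundary is |tan ϕ| · |tan δ| = 1, so |ϕ| = 90° − |δ| = 90° − 3.0° = 87.0° in the northern hemisphere.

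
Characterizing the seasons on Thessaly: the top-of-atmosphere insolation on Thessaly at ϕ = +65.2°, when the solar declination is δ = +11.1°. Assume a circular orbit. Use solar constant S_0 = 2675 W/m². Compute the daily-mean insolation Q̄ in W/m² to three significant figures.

cos h₀ = −tan(+65.2°) tan(+11.100°) = -0.4246, h₀ = 2.0093 rad.
Bracket: h₀ sin ϕ sin δ + cos ϕ cos δ sin h₀ = 2.0093×0.90778×0.19252 + 0.41945×0.98129×0.90538 = 0.351157 + 0.372656 = 0.723813.
Q̄ = (S_0/π) × [bracket] = (2675/π) × 0.723813 = 616.3 W/m².

Q̄ ≈ 616 W/m²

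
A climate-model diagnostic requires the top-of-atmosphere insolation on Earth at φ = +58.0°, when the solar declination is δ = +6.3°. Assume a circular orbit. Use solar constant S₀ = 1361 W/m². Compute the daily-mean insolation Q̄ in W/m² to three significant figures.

cos H₀ = −tan(+58.0°) tan(+6.300°) = -0.1767, H₀ = 1.7484 rad.
Bracket: H₀ sin φ sin δ + cos φ cos δ sin H₀ = 1.7484×0.84805×0.10973 + 0.52992×0.99396×0.98427 = 0.162700 + 0.518434 = 0.681134.
Q̄ = (S₀/π) × [bracket] = (1361/π) × 0.681134 = 295.1 W/m².

Q̄ ≈ 295 W/m²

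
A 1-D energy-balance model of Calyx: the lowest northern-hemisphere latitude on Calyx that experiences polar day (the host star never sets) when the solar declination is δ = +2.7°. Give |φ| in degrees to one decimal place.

|φ| = 87.3°

Polar day requires cos H₀ = −tan φ tan δ ≤ −1, i.e. tan φ tan δ ≥ 1.
The boundary is |tan φ| · |tan δ| = 1, so |φ| = 90° − |δ| = 90° − 2.7° = 87.3° in the northern hemisphere.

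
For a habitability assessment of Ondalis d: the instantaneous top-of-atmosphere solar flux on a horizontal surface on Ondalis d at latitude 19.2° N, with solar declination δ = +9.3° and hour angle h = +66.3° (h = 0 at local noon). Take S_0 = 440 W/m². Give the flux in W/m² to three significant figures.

cos θ_z = sin ϕ sin δ + cos ϕ cos δ cos h = 0.053146 + 0.374601 = 0.427747.
Flux = S_0 · cos θ_z = 440 × 0.427747 = 188.2 W/m².

188 W/m²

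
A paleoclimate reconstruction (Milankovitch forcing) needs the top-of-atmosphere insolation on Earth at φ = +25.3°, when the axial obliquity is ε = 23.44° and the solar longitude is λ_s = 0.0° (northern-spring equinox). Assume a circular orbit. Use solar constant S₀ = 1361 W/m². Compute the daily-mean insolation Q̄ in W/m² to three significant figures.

Solar declination: sin δ = sin ε · sin λ_s = sin 23.44° × sin 0.0° = 0.00000, so δ = +0.000°.
cos H₀ = −tan(+25.3°) tan(+0.000°) = -0.0000, H₀ = 1.5708 rad.
Bracket: H₀ sin φ sin δ + cos φ cos δ sin H₀ = 1.5708×0.42736×0.00000 + 0.90408×1.00000×1.00000 = 0.000000 + 0.904080 = 0.904080.
Q̄ = (S₀/π) × [bracket] = (1361/π) × 0.904080 = 391.7 W/m².

Q̄ ≈ 392 W/m²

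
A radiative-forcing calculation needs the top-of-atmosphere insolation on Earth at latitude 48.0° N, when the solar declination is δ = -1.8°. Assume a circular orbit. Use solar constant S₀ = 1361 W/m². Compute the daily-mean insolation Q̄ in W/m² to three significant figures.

cos H₀ = −tan(+48.0°) tan(-1.800°) = 0.0349, H₀ = 1.5359 rad.
Bracket: H₀ sin φ sin δ + cos φ cos δ sin H₀ = 1.5359×0.74314×-0.03141 + 0.66913×0.99951×0.99939 = -0.035851 + 0.668394 = 0.632543.
Q̄ = (S₀/π) × [bracket] = (1361/π) × 0.632543 = 274.0 W/m².

Q̄ ≈ 274 W/m²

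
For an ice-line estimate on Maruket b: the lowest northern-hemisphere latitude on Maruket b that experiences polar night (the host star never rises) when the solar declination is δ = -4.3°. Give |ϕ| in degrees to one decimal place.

|ϕ| = 85.7°

Polar night requires cos h₀ = −tan ϕ tan δ ≥ 1, i.e. tan ϕ tan δ ≤ −1.
The boundary is |tan ϕ| · |tan δ| = 1, so |ϕ| = 90° − |δ| = 90° − 4.3° = 85.7° in the northern hemisphere.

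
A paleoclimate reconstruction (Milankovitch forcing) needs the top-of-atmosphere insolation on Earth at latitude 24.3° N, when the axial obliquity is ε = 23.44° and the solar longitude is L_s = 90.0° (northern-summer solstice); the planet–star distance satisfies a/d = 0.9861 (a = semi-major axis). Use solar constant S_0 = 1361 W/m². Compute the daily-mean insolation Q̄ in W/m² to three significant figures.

Q̄ ≈ 467 W/m²

Solar declination: sin δ = sin ε · sin L_s = sin 23.44° × sin 90.0° = 0.39779, so δ = +23.440°.
cos h₀ = −tan(+24.3°) tan(+23.440°) = -0.1958, h₀ = 1.7678 rad.
Bracket: h₀ sin ϕ sin δ + cos ϕ cos δ sin h₀ = 1.7678×0.41151×0.39779 + 0.91140×0.91748×0.98065 = 0.289379 + 0.820011 = 1.109390.
Inverse-square distance factor (a/d)² = 0.9861² = 0.972393.
Q̄ = (S_0/π) × 0.972393 × [bracket] = (1361/π) × 0.972393 × 1.109390 = 467.3 W/m².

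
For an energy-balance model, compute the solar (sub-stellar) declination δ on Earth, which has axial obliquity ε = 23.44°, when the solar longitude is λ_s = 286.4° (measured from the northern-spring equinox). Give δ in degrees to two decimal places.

sin δ = sin ε · sin λ_s = sin 23.44° × sin 286.4° = -0.381604.
δ = arcsin(-0.381604) = -22.43°.

δ = -22.43°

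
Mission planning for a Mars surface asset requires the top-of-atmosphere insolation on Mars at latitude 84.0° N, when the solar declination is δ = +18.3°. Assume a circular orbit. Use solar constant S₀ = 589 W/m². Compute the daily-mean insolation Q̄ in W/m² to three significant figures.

Q̄ ≈ 184 W/m²

cos H₀ = −tan(+84.0°) tan(+18.300°) = -3.1466 ≤ −1 ⇒ polar day, H₀ = π.
Bracket: H₀ sin φ sin δ + cos φ cos δ sin H₀ = 3.1416×0.99452×0.31399 + 0.10453×0.94943×0.00000 = 0.981025 + 0.000000 = 0.981025.
Q̄ = (S₀/π) × [bracket] = (589/π) × 0.981025 = 183.9 W/m².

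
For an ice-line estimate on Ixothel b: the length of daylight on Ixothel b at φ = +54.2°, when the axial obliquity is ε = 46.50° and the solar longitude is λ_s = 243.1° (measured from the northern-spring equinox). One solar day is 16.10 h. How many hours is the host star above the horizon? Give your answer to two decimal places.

Solar declination: sin δ = sin ε · sin λ_s = sin 46.50° × sin 243.1° = -0.64689, so δ = -40.307°.
cos H₀ = −tan φ · tan δ = 1.1762 ≥ 1, so the host star never rises (polar night) and H₀ = 0.
Daylight = 2H₀/(2π) × 16.10 h = (0.0000/π) × 16.10 = 0.00 h.

0.00 h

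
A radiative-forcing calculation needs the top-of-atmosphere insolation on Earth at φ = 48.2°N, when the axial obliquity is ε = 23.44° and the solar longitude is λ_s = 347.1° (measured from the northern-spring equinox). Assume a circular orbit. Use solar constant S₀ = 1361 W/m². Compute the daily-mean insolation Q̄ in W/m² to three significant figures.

Solar declination: sin δ = sin ε · sin λ_s = sin 23.44° × sin 347.1° = -0.08881, so δ = -5.095°.
cos H₀ = −tan(+48.2°) tan(-5.095°) = 0.0997, H₀ = 1.4709 rad.
Bracket: H₀ sin φ sin δ + cos φ cos δ sin H₀ = 1.4709×0.74548×-0.08881 + 0.66653×0.99605×0.99502 = -0.097383 + 0.660591 = 0.563208.
Q̄ = (S₀/π) × [bracket] = (1361/π) × 0.563208 = 244.0 W/m².

Q̄ ≈ 244 W/m²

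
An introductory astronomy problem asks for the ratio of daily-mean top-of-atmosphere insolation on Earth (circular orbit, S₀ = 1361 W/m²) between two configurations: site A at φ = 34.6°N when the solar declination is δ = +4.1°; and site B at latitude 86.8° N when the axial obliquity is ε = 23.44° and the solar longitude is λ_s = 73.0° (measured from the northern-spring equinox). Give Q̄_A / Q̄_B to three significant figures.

— Configuration A (φ=+34.6°):
cos H₀ = −tan(+34.6°) tan(+4.100°) = -0.0494, H₀ = 1.6203 rad.
Bracket: H₀ sin φ sin δ + cos φ cos δ sin H₀ = 1.6203×0.56784×0.07150 + 0.82314×0.99744×0.99878 = 0.065785 + 0.820031 = 0.885816.
Q̄ = (S₀/π) × [bracket] = (1361/π) × 0.885816 = 383.75 W/m².
— Configuration B (φ=+86.8°):
Solar declination: sin δ = sin ε · sin λ_s = sin 23.44° × sin 73.0° = 0.38041, so δ = +22.359°.
cos H₀ = −tan(+86.8°) tan(+22.359°) = -7.3572 ≤ −1 ⇒ polar day, H₀ = π.
Bracket: H₀ sin φ sin δ + cos φ cos δ sin H₀ = 3.1416×0.99844×0.38041 + 0.05582×0.92482×0.00000 = 1.193232 + 0.000000 = 1.193232.
Q̄ = (S₀/π) × [bracket] = (1361/π) × 1.193232 = 516.93 W/m².
Ratio Q̄_A / Q̄_B = 383.75 / 516.93 = 0.7424.

Q̄_A / Q̄_B ≈ 0.742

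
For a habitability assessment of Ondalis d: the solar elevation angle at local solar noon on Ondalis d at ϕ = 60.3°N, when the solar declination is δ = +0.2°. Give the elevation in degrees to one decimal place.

At local noon the hour angle is zero, so the zenith angle equals |ϕ − δ| = |+60.3° − (+0.200°)| = 60.100°.
Elevation = 90° − 60.100° = 29.9°.

29.9°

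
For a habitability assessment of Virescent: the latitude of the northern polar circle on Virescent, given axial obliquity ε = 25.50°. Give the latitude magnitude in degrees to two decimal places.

The polar circle is the lowest latitude that experiences at least one full rotation of continuous daylight at the northern-summer solstice; it lies at |φ| = 90° − ε = 90° − 25.50° = 64.50°.

64.50°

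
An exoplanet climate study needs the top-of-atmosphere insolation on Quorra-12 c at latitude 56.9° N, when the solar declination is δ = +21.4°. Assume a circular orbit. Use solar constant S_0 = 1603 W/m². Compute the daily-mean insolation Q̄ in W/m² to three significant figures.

Q̄ ≈ 553 W/m²

cos h₀ = −tan(+56.9°) tan(+21.400°) = -0.6012, h₀ = 2.2158 rad.
Bracket: h₀ sin ϕ sin δ + cos ϕ cos δ sin h₀ = 2.2158×0.83772×0.36488 + 0.54610×0.93106×0.79912 = 0.677298 + 0.406314 = 1.083612.
Q̄ = (S_0/π) × [bracket] = (1603/π) × 1.083612 = 552.9 W/m².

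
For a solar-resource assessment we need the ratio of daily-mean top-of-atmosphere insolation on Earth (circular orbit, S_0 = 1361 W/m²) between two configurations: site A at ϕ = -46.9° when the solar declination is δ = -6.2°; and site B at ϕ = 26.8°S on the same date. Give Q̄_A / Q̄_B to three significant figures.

— Configuration A (ϕ=-46.9°):
cos h₀ = −tan(-46.9°) tan(-6.200°) = -0.1161, h₀ = 1.6871 rad.
Bracket: h₀ sin ϕ sin δ + cos ϕ cos δ sin h₀ = 1.6871×-0.73016×-0.10800 + 0.68327×0.99415×0.99324 = 0.133040 + 0.674681 = 0.807721.
Q̄ = (S_0/π) × [bracket] = (1361/π) × 0.807721 = 349.92 W/m².
— Configuration B (ϕ=-26.8°):
cos h₀ = −tan(-26.8°) tan(-6.200°) = -0.0549, h₀ = 1.6257 rad.
Bracket: h₀ sin ϕ sin δ + cos ϕ cos δ sin h₀ = 1.6257×-0.45088×-0.10800 + 0.89259×0.99415×0.99849 = 0.079164 + 0.886028 = 0.965192.
Q̄ = (S_0/π) × [bracket] = (1361/π) × 0.965192 = 418.14 W/m².
Ratio Q̄_A / Q̄_B = 349.92 / 418.14 = 0.8368.

Q̄_A / Q̄_B ≈ 0.837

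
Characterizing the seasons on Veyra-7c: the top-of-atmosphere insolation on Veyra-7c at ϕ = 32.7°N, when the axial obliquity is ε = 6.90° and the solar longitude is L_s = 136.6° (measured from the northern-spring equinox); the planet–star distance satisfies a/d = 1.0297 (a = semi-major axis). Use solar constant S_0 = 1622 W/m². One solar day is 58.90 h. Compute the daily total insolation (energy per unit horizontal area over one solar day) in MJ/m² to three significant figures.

Solar declination: sin δ = sin ε · sin L_s = sin 6.90° × sin 136.6° = 0.08254, so δ = +4.735°.
cos h₀ = −tan(+32.7°) tan(+4.735°) = -0.0532, h₀ = 1.6240 rad.
Bracket: h₀ sin ϕ sin δ + cos ϕ cos δ sin h₀ = 1.6240×0.54024×0.08254 + 0.84151×0.99659×0.99859 = 0.072416 + 0.837458 = 0.909874.
Inverse-square distance factor (a/d)² = 1.0297² = 1.060282.
Q̄ = (S_0/π) × 1.060282 × [bracket] = (1622/π) × 1.060282 × 0.909874 = 498.09 W/m².
Daily total = Q̄ × 58.90 h × 3600 s/h = 498.09 × 58.90 × 3600 / 10⁶ = 105.6 MJ/m².

106 MJ/m²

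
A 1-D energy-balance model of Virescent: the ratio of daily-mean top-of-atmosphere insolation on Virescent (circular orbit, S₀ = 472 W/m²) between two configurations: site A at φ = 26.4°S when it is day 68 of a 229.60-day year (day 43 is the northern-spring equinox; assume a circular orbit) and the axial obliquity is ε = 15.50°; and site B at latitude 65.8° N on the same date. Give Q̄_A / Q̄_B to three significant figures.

— Configuration A (φ=-26.4°):
Solar longitude: λ_s = 360° × (68 − 43)/229.60 = 39.199°.
sin δ = sin 15.50° × sin 39.199° = 0.16890, so δ = +9.724°.
cos H₀ = −tan(-26.4°) tan(+9.724°) = 0.0851, H₀ = 1.4856 rad.
Bracket: H₀ sin φ sin δ + cos φ cos δ sin H₀ = 1.4856×-0.44464×0.16890 + 0.89571×0.98563×0.99638 = -0.111568 + 0.879643 = 0.768075.
Q̄ = (S₀/π) × [bracket] = (472/π) × 0.768075 = 115.40 W/m².
— Configuration B (φ=+65.8°):
cos H₀ = −tan(+65.8°) tan(+9.724°) = -0.3813, H₀ = 1.9620 rad.
Bracket: H₀ sin φ sin δ + cos φ cos δ sin H₀ = 1.9620×0.91212×0.16890 + 0.40992×0.98563×0.92445 = 0.302260 + 0.373505 = 0.675765.
Q̄ = (S₀/π) × [bracket] = (472/π) × 0.675765 = 101.53 W/m².
Ratio Q̄_A / Q̄_B = 115.40 / 101.53 = 1.137.

Q̄_A / Q̄_B ≈ 1.14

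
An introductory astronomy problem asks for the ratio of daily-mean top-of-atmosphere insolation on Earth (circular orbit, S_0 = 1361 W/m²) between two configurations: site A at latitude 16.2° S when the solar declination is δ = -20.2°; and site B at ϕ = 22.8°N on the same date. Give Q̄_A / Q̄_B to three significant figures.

Q̄_A / Q̄_B ≈ 1.59

— Configuration A (ϕ=-16.2°):
cos h₀ = −tan(-16.2°) tan(-20.200°) = -0.1069, h₀ = 1.6779 rad.
Bracket: h₀ sin ϕ sin δ + cos ϕ cos δ sin h₀ = 1.6779×-0.27899×-0.34530 + 0.96029×0.93849×0.99427 = 0.161641 + 0.896059 = 1.057700.
Q̄ = (S_0/π) × [bracket] = (1361/π) × 1.057700 = 458.22 W/m².
— Configuration B (ϕ=+22.8°):
cos h₀ = −tan(+22.8°) tan(-20.200°) = 0.1547, h₀ = 1.4155 rad.
Bracket: h₀ sin ϕ sin δ + cos ϕ cos δ sin h₀ = 1.4155×0.38752×-0.34530 + 0.92186×0.93849×0.98797 = -0.189409 + 0.854749 = 0.665340.
Q̄ = (S_0/π) × [bracket] = (1361/π) × 0.665340 = 288.24 W/m².
Ratio Q̄_A / Q̄_B = 458.22 / 288.24 = 1.590.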